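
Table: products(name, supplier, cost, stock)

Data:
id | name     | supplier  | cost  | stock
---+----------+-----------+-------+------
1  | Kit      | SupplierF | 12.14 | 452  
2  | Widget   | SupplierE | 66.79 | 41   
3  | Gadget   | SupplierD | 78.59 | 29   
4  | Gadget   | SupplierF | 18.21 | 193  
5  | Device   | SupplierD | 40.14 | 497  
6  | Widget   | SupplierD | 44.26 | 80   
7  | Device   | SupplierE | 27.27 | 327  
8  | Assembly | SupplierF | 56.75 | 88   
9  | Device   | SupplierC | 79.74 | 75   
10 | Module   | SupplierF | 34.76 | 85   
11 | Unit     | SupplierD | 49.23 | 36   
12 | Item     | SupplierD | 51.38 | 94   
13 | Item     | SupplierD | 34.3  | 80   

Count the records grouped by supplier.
SELECT supplier, COUNT(*) as count
FROM products
GROUP BY supplier

Result:
  SupplierC: 1
  SupplierD: 6
  SupplierE: 2
  SupplierF: 4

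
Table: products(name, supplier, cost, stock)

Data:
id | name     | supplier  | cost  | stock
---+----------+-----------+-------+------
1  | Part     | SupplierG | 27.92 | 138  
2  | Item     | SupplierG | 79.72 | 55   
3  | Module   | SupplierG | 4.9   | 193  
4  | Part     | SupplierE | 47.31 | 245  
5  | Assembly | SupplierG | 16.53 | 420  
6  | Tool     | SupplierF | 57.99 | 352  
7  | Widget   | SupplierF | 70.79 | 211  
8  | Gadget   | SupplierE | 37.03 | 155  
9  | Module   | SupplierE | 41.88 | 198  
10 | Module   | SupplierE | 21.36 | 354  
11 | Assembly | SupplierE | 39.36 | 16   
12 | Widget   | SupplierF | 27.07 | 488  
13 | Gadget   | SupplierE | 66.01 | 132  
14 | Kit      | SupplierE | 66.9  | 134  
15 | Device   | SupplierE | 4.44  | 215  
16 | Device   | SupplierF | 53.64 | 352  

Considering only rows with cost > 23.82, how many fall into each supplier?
SELECT supplier, COUNT(*)
FROM products
WHERE cost > 23.82
GROUP BY supplier

Note: WHERE filters rows before grouping.

Result:
  SupplierE: 6
  SupplierF: 4
  SupplierG: 2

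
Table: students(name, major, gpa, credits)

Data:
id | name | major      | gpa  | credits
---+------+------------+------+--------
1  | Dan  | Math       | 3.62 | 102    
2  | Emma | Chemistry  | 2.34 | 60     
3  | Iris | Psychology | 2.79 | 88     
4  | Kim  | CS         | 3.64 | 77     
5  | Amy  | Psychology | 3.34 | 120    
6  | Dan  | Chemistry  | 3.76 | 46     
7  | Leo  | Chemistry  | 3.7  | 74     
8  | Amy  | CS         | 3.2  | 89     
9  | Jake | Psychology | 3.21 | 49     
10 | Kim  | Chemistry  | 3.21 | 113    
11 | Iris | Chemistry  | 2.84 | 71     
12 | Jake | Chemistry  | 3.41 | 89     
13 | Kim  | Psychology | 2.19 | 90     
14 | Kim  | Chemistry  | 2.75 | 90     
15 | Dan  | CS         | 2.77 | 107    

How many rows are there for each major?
SELECT major, COUNT(*) as count
FROM students
GROUP BY major

Result:
  CS: 3
  Chemistry: 7
  Math: 1
  Psychology: 4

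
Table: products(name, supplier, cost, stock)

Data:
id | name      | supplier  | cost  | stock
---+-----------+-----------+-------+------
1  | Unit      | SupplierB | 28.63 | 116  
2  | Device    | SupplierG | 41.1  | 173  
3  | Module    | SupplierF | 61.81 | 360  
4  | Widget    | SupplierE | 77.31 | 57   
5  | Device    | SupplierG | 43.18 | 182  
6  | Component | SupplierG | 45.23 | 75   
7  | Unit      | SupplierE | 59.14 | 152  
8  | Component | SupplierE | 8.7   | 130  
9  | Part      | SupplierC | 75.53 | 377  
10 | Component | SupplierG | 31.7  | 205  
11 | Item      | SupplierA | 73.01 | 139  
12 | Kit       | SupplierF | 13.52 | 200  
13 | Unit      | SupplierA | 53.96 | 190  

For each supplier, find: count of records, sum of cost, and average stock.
SELECT supplier,
       COUNT(*) as cnt,
       SUM(cost) as total_cost,
       AVG(stock) as avg_stock
FROM products
GROUP BY supplier

Result:
  SupplierA: 2 records, 126.97 total cost, 164.50 avg stock
  SupplierB: 1 records, 28.63 total cost, 116.00 avg stock
  SupplierC: 1 records, 75.53 total cost, 377.00 avg stock
  SupplierE: 3 records, 145.15 total cost, 113.00 avg stock
  SupplierF: 2 records, 75.33 total cost, 280.00 avg stock
  SupplierG: 4 records, 161.21 total cost, 158.75 avg stock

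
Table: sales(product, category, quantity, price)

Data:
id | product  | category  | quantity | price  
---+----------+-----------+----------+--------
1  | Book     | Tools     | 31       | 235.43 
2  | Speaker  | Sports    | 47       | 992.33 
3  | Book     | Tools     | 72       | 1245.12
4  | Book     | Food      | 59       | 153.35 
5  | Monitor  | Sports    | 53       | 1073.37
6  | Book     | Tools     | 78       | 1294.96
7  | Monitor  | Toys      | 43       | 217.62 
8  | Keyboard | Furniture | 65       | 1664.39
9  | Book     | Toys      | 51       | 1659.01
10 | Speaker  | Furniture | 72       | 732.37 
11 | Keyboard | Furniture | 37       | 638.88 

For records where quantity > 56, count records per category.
SELECT category, COUNT(*)
FROM sales
WHERE quantity > 56
GROUP BY category

Note: WHERE filters rows before grouping.

Result:
  Food: 1
  Furniture: 2
  Tools: 2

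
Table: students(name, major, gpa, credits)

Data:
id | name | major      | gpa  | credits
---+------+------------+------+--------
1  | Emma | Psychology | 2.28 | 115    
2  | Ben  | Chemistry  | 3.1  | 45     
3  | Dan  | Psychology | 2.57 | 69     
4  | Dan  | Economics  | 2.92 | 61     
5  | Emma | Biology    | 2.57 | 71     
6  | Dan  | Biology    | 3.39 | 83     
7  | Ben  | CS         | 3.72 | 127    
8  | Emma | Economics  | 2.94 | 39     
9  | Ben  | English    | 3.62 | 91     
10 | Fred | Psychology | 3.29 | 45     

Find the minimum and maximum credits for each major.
SELECT major, MIN(credits), MAX(credits)
FROM students
GROUP BY major

Result:
  Biology: min=71, max=83
  CS: min=127, max=127
  Chemistry: min=45, max=45
  Economics: min=39, max=61
  English: min=91, max=91
  Psychology: min=45, max=115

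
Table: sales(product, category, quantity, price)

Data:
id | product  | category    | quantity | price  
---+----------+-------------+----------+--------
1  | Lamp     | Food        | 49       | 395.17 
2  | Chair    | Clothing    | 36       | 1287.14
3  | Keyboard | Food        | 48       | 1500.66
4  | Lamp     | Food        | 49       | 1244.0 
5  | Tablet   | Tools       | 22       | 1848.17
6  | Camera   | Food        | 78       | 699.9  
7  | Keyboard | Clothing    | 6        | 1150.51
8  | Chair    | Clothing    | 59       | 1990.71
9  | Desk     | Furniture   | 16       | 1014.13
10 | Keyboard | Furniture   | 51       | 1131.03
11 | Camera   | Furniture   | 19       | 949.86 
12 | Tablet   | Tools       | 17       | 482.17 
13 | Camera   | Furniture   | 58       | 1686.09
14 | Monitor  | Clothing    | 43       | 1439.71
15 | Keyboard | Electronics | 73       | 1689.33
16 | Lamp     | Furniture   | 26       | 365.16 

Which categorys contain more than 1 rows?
SELECT category, COUNT(*) as cnt
FROM sales
GROUP BY category
HAVING COUNT(*) > 1

Result:
  Clothing: 4
  Food: 4
  Furniture: 5
  Tools: 2

Note: HAVING filters groups after aggregation, WHERE filters rows before.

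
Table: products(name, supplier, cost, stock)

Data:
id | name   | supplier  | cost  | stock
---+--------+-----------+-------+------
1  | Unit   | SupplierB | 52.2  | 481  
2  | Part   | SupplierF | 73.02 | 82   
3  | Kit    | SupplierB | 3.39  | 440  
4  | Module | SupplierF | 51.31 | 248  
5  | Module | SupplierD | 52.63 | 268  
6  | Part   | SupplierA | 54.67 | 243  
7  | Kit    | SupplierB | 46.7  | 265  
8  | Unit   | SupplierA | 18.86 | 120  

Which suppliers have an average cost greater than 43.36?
SELECT supplier, AVG(cost)
FROM products
GROUP BY supplier
HAVING AVG(cost) > 43.36

Result:
  SupplierD: avg=52.63
  SupplierF: avg=62.17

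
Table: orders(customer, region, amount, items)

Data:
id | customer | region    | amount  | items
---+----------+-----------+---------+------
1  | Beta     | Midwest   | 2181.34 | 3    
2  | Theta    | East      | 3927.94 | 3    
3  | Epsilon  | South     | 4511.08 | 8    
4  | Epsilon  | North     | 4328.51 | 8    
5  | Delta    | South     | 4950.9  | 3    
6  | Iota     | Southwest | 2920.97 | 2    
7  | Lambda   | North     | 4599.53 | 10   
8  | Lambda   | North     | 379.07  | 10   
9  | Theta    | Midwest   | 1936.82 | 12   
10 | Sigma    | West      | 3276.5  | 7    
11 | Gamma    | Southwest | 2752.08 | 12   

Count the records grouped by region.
SELECT region, COUNT(*) as count
FROM orders
GROUP BY region

Result:
  East: 1
  Midwest: 2
  North: 3
  South: 2
  Southwest: 2
  West: 1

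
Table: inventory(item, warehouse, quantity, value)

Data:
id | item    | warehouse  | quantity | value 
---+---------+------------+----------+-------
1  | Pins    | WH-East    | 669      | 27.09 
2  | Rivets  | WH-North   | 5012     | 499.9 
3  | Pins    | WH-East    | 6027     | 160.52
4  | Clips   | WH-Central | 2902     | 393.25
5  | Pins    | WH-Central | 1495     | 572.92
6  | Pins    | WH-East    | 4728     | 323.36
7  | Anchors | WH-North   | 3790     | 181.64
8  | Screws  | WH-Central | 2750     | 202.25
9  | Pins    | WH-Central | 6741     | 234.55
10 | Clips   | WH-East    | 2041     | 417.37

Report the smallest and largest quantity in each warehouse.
SELECT warehouse, MIN(quantity), MAX(quantity)
FROM inventory
GROUP BY warehouse

Result:
  WH-Central: min=1495, max=6741
  WH-East: min=669, max=6027
  WH-North: min=3790, max=5012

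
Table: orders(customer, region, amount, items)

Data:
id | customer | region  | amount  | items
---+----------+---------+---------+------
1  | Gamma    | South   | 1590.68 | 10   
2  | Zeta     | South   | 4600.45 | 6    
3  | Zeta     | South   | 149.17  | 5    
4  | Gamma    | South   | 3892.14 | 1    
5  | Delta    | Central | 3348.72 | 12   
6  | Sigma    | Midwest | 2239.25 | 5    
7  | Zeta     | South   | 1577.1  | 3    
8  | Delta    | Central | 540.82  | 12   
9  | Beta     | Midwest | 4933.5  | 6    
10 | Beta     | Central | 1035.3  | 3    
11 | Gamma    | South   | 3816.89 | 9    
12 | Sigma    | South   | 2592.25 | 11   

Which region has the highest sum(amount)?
SELECT region, SUM(amount) as val
FROM orders
GROUP BY region
ORDER BY val DESC
LIMIT 1

Result: South with sum(amount) = 18218.68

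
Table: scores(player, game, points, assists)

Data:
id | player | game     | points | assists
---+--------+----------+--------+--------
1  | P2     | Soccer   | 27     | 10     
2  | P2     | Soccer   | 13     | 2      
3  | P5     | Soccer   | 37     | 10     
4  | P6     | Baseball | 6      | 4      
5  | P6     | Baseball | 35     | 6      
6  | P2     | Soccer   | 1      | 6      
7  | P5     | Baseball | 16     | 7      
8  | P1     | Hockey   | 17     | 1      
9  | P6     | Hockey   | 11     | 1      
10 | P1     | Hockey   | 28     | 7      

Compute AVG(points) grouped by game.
SELECT game, AVG(points) as result
FROM scores
GROUP BY game

Result:
  Baseball: 19.00
  Hockey: 18.67
  Soccer: 19.50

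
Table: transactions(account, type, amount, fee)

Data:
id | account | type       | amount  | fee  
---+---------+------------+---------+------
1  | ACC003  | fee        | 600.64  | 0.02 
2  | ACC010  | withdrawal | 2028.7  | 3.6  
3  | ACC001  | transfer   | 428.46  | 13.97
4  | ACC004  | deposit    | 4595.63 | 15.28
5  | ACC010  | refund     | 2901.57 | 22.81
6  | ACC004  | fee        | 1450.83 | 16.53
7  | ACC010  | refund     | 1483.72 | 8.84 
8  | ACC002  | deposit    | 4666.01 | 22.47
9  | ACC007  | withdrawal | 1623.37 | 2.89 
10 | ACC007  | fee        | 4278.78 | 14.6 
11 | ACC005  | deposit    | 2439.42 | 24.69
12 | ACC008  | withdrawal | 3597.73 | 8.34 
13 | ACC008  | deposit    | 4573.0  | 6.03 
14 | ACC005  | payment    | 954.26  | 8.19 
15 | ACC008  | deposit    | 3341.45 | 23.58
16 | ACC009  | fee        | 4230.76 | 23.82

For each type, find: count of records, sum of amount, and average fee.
SELECT type,
       COUNT(*) as cnt,
       SUM(amount) as total_amount,
       AVG(fee) as avg_fee
FROM transactions
GROUP BY type

Result:
  deposit: 5 records, 19615.51 total amount, 18.41 avg fee
  fee: 4 records, 10561.01 total amount, 13.74 avg fee
  payment: 1 records, 954.26 total amount, 8.19 avg fee
  refund: 2 records, 4385.29 total amount, 15.83 avg fee
  transfer: 1 records, 428.46 total amount, 13.97 avg fee
  withdrawal: 3 records, 7249.80 total amount, 4.94 avg fee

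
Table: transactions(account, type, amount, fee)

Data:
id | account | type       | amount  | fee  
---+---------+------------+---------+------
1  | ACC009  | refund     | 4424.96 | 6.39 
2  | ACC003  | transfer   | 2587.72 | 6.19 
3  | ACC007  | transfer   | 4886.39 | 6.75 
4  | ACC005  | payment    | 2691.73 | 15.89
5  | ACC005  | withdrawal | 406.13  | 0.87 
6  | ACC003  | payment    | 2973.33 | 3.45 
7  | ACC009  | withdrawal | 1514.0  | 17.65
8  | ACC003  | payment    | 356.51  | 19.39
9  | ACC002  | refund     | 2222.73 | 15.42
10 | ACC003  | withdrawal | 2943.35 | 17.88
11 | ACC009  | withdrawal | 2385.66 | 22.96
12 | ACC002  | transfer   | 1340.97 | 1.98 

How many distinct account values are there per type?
SELECT type, COUNT(DISTINCT account)
FROM transactions
GROUP BY type

Result:
  payment: 2 distinct
  refund: 2 distinct
  transfer: 3 distinct
  withdrawal: 3 distinct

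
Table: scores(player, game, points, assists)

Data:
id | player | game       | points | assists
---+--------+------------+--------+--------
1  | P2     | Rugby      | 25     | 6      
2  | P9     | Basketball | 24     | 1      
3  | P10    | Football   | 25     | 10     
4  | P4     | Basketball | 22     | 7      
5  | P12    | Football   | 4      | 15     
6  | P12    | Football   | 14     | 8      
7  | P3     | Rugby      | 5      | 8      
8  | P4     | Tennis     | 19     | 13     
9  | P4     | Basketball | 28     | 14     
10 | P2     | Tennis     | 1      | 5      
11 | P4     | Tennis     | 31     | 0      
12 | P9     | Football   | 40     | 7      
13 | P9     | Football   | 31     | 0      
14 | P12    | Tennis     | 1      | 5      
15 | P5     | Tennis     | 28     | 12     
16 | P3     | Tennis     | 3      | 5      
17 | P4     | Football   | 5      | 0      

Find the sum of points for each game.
SELECT game, SUM(points) as result
FROM scores
GROUP BY game

Result:
  Basketball: 74
  Football: 119
  Rugby: 30
  Tennis: 83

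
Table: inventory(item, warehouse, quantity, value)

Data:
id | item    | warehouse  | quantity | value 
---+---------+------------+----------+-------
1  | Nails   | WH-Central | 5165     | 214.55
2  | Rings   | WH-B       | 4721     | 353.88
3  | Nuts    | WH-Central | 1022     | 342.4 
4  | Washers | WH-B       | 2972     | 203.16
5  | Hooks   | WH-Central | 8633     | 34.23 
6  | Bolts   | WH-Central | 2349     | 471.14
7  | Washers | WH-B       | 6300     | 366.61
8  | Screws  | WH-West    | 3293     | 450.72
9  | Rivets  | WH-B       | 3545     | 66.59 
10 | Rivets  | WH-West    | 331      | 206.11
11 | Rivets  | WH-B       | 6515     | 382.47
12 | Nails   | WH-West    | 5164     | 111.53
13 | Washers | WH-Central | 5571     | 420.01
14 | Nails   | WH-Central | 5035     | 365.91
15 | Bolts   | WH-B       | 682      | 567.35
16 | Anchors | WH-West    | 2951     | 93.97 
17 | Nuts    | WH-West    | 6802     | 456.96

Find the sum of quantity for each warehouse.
SELECT warehouse, SUM(quantity) as result
FROM inventory
GROUP BY warehouse

Result:
  WH-B: 24735
  WH-Central: 27775
  WH-West: 18541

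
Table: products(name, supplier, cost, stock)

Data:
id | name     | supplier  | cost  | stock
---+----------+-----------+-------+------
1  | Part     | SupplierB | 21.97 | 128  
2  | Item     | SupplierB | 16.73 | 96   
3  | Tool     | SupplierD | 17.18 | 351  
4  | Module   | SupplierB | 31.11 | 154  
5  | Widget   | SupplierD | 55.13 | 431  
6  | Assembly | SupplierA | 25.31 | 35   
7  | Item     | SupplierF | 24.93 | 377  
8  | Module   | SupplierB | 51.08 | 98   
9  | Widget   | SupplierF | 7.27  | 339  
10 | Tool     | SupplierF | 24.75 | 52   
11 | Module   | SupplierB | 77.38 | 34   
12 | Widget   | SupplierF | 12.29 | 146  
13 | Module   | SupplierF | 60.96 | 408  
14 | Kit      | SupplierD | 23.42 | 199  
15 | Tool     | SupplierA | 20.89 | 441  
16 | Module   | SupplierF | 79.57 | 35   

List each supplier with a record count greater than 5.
SELECT supplier, COUNT(*) as cnt
FROM products
GROUP BY supplier
HAVING COUNT(*) > 5

Result:
  SupplierF: 6

Note: HAVING filters groups after aggregation, WHERE filters rows before.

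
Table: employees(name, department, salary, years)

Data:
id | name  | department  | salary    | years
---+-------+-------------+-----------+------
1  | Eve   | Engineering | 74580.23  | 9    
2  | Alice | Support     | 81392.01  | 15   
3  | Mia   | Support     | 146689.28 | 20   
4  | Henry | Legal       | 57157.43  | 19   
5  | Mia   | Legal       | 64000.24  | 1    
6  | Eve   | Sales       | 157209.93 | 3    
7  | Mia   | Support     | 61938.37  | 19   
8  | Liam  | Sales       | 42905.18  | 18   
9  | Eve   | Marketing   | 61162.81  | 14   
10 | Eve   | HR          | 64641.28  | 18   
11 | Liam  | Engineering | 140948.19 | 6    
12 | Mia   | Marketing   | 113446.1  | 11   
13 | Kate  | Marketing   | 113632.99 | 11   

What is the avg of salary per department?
SELECT department, AVG(salary) as result
FROM employees
GROUP BY department

Result:
  Engineering: 107764.21
  HR: 64641.28
  Legal: 60578.84
  Marketing: 96080.63
  Sales: 100057.56
  Support: 96673.22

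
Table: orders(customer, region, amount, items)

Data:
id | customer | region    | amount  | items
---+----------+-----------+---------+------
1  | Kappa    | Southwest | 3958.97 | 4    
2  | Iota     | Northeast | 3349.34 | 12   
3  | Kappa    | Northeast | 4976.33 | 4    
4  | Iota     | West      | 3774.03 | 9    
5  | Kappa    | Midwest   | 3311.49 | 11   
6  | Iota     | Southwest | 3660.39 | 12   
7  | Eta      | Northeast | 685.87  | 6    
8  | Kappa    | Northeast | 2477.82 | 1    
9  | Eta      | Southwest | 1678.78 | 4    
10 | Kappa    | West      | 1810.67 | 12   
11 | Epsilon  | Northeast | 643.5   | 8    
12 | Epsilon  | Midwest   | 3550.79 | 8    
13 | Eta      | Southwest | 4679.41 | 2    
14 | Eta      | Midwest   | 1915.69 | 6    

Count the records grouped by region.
SELECT region, COUNT(*) as count
FROM orders
GROUP BY region

Result:
  Midwest: 3
  Northeast: 5
  Southwest: 4
  West: 2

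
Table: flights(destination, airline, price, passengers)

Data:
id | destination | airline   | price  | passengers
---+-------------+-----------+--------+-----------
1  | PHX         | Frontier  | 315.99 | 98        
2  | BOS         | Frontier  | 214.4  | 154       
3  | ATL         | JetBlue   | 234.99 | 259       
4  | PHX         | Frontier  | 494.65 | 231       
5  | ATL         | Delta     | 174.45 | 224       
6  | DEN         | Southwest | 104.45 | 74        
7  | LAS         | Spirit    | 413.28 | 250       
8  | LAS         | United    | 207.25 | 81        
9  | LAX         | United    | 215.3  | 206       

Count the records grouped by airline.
SELECT airline, COUNT(*) as count
FROM flights
GROUP BY airline

Result:
  Delta: 1
  Frontier: 3
  JetBlue: 1
  Southwest: 1
  Spirit: 1
  United: 2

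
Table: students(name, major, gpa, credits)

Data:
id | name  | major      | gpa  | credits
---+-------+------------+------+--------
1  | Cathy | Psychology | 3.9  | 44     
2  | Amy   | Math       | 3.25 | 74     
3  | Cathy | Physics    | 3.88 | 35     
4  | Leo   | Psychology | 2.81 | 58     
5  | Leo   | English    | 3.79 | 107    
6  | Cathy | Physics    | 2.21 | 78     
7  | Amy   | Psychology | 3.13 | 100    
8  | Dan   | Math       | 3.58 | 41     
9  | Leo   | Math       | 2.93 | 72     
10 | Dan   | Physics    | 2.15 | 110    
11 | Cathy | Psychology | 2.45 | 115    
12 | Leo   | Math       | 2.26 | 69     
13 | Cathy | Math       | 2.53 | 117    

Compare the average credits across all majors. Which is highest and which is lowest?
SELECT major, AVG(credits)
FROM students
GROUP BY major
ORDER BY AVG(credits)

All groups:
  Physics: 74.33
  Math: 74.60
  Psychology: 79.25
  English: 107.00

Highest: English (107.00)
Lowest: Physics (74.33)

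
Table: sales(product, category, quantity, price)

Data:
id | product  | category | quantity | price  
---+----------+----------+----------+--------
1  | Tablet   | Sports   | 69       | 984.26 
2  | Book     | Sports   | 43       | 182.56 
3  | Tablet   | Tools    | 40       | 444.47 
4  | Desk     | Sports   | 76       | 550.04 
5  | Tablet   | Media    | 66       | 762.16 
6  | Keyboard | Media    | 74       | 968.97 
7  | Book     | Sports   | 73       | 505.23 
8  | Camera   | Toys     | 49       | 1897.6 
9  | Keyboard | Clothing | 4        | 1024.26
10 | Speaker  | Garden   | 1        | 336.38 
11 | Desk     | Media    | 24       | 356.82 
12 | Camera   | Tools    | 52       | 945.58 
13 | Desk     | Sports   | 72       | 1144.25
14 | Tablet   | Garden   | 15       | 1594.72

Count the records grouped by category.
SELECT category, COUNT(*) as count
FROM sales
GROUP BY category

Result:
  Clothing: 1
  Garden: 2
  Media: 3
  Sports: 5
  Tools: 2
  Toys: 1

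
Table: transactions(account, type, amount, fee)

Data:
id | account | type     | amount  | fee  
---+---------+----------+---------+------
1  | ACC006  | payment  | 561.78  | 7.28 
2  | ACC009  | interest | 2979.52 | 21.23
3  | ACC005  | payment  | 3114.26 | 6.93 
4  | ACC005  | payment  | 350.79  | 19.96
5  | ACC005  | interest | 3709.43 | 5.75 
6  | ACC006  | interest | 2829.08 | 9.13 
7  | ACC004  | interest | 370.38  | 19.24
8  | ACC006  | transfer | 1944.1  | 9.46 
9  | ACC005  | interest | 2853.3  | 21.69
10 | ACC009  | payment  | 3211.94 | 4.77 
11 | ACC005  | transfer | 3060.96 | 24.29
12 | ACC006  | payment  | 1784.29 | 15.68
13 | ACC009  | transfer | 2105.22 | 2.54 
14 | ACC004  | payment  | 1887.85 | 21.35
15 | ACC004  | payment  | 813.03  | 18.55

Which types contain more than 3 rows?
SELECT type, COUNT(*) as cnt
FROM transactions
GROUP BY type
HAVING COUNT(*) > 3

Result:
  interest: 5
  payment: 7

Note: HAVING filters groups after aggregation, WHERE filters rows before.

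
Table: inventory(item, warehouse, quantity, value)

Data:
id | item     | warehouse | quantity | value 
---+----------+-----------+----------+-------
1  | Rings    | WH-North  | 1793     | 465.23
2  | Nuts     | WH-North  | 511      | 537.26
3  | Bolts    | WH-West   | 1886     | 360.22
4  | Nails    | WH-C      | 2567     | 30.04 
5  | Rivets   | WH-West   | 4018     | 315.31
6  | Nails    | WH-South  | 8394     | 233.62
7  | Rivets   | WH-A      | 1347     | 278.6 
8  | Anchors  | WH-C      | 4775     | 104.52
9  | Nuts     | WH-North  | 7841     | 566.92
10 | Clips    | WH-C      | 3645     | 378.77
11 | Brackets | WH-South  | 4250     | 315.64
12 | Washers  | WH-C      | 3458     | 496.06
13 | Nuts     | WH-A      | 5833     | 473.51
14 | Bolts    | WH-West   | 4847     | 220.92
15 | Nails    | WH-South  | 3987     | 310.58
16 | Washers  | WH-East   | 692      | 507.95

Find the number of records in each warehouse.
SELECT warehouse, COUNT(*) as count
FROM inventory
GROUP BY warehouse

Result:
  WH-A: 2
  WH-C: 4
  WH-East: 1
  WH-North: 3
  WH-South: 3
  WH-West: 3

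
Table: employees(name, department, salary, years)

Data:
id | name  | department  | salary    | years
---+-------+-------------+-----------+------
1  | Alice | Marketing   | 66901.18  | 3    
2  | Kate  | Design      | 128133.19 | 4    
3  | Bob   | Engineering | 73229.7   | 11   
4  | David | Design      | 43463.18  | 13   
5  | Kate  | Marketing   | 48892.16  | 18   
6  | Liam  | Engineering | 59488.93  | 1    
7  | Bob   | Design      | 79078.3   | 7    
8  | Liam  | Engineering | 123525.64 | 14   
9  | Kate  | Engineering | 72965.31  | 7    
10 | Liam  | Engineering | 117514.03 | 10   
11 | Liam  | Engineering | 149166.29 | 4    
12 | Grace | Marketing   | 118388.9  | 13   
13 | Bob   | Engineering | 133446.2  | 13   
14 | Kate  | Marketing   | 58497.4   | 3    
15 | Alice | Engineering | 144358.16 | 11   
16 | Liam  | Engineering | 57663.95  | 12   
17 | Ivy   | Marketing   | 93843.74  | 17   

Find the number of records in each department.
SELECT department, COUNT(*) as count
FROM employees
GROUP BY department

Result:
  Design: 3
  Engineering: 9
  Marketing: 5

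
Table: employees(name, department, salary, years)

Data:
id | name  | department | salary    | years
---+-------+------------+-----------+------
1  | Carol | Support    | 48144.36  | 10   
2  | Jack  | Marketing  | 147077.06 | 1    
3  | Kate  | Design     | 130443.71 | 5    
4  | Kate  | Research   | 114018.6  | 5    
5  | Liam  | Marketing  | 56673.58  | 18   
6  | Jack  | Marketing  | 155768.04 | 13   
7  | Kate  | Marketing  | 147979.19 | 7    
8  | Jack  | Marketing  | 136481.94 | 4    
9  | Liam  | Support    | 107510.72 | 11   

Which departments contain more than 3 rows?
SELECT department, COUNT(*) as cnt
FROM employees
GROUP BY department
HAVING COUNT(*) > 3

Result:
  Marketing: 5

Note: HAVING filters groups after aggregation, WHERE filters rows before.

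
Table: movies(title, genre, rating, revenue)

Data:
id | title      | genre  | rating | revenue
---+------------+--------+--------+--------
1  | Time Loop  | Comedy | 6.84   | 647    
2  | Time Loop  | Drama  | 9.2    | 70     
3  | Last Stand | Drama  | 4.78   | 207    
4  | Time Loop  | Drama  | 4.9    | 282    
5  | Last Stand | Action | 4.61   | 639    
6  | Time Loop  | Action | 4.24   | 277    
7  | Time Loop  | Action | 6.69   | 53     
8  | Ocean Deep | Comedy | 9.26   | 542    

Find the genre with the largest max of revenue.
SELECT genre, MAX(revenue) as val
FROM movies
GROUP BY genre
ORDER BY val DESC
LIMIT 1

Result: Comedy with max(revenue) = 647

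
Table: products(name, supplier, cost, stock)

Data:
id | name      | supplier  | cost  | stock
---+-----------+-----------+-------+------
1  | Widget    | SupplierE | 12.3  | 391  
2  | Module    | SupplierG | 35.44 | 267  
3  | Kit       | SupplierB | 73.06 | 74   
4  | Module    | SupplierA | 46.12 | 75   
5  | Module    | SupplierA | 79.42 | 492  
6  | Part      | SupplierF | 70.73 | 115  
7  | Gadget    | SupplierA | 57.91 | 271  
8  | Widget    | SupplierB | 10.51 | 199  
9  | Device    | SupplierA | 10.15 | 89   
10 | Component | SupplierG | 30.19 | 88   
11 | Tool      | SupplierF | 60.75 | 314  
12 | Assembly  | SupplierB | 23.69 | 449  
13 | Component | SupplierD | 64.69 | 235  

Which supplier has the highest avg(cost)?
SELECT supplier, AVG(cost) as val
FROM products
GROUP BY supplier
ORDER BY val DESC
LIMIT 1

Result: SupplierF with avg(cost) = 65.74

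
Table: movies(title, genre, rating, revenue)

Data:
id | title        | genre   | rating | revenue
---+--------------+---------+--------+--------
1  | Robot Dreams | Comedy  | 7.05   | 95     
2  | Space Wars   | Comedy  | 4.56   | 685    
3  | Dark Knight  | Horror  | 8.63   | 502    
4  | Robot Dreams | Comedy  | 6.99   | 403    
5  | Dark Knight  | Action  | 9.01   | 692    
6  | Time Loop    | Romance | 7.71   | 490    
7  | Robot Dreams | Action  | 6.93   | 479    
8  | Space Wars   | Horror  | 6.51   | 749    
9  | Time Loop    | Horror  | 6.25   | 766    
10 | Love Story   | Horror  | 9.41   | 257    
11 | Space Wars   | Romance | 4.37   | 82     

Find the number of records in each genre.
SELECT genre, COUNT(*) as count
FROM movies
GROUP BY genre

Result:
  Action: 2
  Comedy: 3
  Horror: 4
  Romance: 2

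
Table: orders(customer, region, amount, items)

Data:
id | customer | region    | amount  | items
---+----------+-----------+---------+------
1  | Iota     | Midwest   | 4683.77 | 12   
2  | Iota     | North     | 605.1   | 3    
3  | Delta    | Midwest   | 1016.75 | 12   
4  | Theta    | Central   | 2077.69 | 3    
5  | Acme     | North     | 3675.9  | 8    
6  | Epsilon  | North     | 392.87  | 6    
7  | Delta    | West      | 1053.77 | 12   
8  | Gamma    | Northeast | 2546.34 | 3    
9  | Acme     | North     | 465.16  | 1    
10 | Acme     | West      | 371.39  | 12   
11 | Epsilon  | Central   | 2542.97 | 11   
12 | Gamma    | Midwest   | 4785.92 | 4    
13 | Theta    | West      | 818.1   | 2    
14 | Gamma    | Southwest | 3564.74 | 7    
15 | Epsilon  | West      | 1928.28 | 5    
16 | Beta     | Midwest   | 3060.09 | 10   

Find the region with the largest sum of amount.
SELECT region, SUM(amount) as val
FROM orders
GROUP BY region
ORDER BY val DESC
LIMIT 1

Result: Midwest with sum(amount) = 13546.53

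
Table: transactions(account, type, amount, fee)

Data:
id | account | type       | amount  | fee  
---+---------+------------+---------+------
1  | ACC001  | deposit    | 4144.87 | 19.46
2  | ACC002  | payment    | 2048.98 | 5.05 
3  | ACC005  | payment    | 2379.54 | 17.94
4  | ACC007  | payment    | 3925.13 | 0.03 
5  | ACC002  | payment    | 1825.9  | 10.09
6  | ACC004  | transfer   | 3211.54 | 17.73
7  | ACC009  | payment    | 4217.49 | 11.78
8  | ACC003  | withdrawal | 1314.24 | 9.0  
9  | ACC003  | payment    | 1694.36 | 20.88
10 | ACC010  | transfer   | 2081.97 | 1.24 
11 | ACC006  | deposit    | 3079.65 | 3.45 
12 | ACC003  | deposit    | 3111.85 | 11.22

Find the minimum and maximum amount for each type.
SELECT type, MIN(amount), MAX(amount)
FROM transactions
GROUP BY type

Result:
  deposit: min=3079.65, max=4144.87
  payment: min=1694.36, max=4217.49
  transfer: min=2081.97, max=3211.54
  withdrawal: min=1314.24, max=1314.24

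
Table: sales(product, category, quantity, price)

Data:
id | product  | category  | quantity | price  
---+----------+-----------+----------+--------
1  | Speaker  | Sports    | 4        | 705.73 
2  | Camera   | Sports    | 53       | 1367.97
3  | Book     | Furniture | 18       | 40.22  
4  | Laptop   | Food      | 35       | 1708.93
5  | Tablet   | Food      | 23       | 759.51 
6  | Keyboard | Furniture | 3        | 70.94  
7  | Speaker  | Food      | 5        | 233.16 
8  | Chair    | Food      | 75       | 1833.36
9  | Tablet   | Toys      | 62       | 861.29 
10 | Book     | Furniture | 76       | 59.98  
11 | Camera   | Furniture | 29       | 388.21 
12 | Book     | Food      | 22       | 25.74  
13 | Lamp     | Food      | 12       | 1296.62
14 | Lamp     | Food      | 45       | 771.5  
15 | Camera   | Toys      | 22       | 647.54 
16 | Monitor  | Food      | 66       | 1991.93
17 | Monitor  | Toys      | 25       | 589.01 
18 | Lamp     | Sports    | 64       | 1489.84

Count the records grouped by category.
SELECT category, COUNT(*) as count
FROM sales
GROUP BY category

Result:
  Food: 8
  Furniture: 4
  Sports: 3
  Toys: 3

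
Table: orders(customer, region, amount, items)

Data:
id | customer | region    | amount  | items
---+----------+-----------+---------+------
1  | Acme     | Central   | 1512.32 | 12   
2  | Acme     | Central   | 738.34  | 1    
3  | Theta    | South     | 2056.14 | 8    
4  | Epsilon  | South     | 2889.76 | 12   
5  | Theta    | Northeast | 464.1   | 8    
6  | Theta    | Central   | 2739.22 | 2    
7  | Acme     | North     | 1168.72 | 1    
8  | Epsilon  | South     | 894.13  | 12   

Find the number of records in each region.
SELECT region, COUNT(*) as count
FROM orders
GROUP BY region

Result:
  Central: 3
  North: 1
  Northeast: 1
  South: 3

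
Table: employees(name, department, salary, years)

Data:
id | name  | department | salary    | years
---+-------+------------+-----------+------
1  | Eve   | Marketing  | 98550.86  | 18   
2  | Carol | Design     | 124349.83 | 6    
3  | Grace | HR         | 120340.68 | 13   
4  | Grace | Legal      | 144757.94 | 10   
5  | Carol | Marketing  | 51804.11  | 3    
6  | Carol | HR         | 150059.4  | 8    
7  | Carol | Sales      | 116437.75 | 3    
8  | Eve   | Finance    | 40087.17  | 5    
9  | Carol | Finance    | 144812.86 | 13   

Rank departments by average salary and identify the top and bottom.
SELECT department, AVG(salary)
FROM employees
GROUP BY department
ORDER BY AVG(salary)

All groups:
  Marketing: 75177.49
  Finance: 92450.02
  Sales: 116437.75
  Design: 124349.83
  HR: 135200.04
  Legal: 144757.94

Highest: Legal (144757.94)
Lowest: Marketing (75177.49)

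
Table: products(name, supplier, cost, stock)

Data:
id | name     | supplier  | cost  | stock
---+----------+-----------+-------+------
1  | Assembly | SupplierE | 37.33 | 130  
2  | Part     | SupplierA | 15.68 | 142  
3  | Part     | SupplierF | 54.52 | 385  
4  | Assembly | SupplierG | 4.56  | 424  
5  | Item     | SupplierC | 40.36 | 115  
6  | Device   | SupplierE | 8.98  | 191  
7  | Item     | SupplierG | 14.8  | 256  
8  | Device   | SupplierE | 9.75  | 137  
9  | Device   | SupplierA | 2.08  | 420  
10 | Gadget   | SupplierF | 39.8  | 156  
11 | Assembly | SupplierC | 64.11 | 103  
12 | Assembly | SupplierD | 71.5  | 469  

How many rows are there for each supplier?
SELECT supplier, COUNT(*) as count
FROM products
GROUP BY supplier

Result:
  SupplierA: 2
  SupplierC: 2
  SupplierD: 1
  SupplierE: 3
  SupplierF: 2
  SupplierG: 2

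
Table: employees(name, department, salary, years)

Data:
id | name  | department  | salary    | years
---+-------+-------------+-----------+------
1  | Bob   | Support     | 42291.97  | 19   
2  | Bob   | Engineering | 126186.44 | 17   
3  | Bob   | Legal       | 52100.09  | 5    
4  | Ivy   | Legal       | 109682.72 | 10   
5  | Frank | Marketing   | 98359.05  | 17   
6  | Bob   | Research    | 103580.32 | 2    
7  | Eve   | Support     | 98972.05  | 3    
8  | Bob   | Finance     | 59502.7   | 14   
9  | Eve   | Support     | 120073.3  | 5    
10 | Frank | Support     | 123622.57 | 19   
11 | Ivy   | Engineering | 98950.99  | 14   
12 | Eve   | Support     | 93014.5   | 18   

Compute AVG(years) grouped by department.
SELECT department, AVG(years) as result
FROM employees
GROUP BY department

Result:
  Engineering: 15.50
  Finance: 14.00
  Legal: 7.50
  Marketing: 17.00
  Research: 2.00
  Support: 12.80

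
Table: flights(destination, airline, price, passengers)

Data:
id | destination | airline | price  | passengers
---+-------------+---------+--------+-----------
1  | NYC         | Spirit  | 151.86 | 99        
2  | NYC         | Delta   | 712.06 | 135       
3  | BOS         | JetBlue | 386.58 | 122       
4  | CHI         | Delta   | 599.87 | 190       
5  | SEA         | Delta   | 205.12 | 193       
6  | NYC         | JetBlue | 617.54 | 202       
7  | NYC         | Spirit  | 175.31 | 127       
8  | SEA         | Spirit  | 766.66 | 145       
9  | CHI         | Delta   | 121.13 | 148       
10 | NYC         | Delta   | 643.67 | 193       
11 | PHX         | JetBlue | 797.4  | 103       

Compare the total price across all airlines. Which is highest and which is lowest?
SELECT airline, SUM(price)
FROM flights
GROUP BY airline
ORDER BY SUM(price)

All groups:
  Spirit: 1093.83
  JetBlue: 1801.52
  Delta: 2281.85

Highest: Delta (2281.85)
Lowest: Spirit (1093.83)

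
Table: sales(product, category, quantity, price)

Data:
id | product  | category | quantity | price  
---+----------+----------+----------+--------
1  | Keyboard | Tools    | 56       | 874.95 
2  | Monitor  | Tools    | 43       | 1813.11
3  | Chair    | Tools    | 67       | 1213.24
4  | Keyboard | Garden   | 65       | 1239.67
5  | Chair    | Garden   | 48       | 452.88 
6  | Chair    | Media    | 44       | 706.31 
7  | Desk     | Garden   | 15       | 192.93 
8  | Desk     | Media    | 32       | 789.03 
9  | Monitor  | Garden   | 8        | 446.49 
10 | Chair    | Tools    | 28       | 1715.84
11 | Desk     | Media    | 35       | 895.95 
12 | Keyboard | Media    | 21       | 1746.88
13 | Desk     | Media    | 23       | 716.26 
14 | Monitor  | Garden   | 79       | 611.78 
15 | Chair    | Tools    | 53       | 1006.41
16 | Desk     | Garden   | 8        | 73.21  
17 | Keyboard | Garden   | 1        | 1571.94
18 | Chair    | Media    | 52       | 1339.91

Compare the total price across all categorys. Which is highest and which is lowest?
SELECT category, SUM(price)
FROM sales
GROUP BY category
ORDER BY SUM(price)

All groups:
  Garden: 4588.90
  Media: 6194.34
  Tools: 6623.55

Highest: Tools (6623.55)
Lowest: Garden (4588.90)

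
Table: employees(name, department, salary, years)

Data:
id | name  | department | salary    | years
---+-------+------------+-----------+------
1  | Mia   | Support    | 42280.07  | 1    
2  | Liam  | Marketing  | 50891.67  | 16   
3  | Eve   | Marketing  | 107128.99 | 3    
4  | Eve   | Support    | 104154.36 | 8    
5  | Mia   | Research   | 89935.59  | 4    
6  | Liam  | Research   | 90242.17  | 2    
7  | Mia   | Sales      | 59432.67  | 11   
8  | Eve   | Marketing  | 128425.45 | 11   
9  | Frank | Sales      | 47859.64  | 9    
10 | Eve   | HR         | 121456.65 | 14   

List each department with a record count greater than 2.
SELECT department, COUNT(*) as cnt
FROM employees
GROUP BY department
HAVING COUNT(*) > 2

Result:
  Marketing: 3

Note: HAVING filters groups after aggregation, WHERE filters rows before.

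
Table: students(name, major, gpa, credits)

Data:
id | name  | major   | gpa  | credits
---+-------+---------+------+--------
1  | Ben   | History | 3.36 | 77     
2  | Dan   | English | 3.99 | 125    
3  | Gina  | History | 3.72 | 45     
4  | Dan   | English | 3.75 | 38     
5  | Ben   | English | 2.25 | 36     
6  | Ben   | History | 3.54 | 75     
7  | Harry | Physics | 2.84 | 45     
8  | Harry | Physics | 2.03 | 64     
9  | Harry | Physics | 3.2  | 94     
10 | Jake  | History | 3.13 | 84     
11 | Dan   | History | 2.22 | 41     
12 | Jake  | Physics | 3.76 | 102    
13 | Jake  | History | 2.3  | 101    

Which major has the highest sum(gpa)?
SELECT major, SUM(gpa) as val
FROM students
GROUP BY major
ORDER BY val DESC
LIMIT 1

Result: History with sum(gpa) = 18.27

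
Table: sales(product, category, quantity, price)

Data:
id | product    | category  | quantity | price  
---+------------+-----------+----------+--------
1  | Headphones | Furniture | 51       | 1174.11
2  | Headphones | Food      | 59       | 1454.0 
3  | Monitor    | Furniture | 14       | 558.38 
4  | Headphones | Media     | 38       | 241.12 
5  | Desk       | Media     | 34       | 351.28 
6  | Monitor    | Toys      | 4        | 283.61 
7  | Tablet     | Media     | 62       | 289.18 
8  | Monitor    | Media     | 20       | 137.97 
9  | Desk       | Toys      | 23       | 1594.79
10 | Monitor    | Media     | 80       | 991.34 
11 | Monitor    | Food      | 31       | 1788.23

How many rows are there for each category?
SELECT category, COUNT(*) as count
FROM sales
GROUP BY category

Result:
  Food: 2
  Furniture: 2
  Media: 5
  Toys: 2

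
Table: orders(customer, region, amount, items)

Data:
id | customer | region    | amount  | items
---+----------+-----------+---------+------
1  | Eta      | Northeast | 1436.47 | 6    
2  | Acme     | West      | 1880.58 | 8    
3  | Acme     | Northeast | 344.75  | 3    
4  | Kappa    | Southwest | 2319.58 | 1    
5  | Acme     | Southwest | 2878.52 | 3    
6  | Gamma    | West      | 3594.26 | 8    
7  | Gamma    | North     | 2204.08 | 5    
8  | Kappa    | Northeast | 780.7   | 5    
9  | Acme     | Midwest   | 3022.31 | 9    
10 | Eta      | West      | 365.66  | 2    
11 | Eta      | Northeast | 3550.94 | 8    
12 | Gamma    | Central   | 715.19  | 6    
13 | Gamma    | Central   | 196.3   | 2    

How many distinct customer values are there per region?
SELECT region, COUNT(DISTINCT customer)
FROM orders
GROUP BY region

Result:
  Central: 1 distinct
  Midwest: 1 distinct
  North: 1 distinct
  Northeast: 3 distinct
  Southwest: 2 distinct
  West: 3 distinct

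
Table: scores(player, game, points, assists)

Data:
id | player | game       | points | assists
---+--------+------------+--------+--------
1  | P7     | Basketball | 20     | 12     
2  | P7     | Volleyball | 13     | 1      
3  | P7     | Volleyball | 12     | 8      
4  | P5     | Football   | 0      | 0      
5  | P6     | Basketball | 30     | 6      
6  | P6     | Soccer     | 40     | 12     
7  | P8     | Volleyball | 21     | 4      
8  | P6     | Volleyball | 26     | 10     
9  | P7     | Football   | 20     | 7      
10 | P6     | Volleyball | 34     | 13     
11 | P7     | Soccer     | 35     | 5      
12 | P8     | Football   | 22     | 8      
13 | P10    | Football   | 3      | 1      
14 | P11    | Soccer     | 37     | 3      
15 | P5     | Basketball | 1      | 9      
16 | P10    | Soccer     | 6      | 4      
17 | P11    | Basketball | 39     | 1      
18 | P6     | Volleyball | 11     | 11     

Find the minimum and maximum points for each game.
SELECT game, MIN(points), MAX(points)
FROM scores
GROUP BY game

Result:
  Basketball: min=1, max=39
  Football: min=0, max=22
  Soccer: min=6, max=40
  Volleyball: min=11, max=34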